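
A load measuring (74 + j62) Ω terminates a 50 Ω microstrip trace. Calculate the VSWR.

Γ = (Z_L − Z_0)/(Z_L + Z_0) = (24 + j62)/(124 + j62)
|Γ| = 66.5/139 = 0.48
VSWR = (1 + |Γ|)/(1 − |Γ|) = 1.48/0.52

VSWR ≈ 2.84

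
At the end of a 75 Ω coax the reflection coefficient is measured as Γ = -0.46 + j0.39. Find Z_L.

Z_L ≈ 20.9 + j25.6 Ω

Z_L = Z_0·(1 + Γ)/(1 − Γ) = 75·(0.54 + j0.39)/(1.46 − j0.39)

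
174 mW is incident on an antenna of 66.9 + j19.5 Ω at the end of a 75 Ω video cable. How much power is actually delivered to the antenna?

|Γ| = |(-8.1 + j19.5)/(141.9 + j19.5)| = 0.147
|Γ|² = 0.0217
P_refl = |Γ|²·P_inc = 3.78 mW, P_del = (1 − |Γ|²)·P_inc = 170 mW

P_delivered ≈ 170 mW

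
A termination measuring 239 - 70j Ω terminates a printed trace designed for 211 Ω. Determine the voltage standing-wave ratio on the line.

VSWR ≈ 1.4

Γ = (Z_L − Z_0)/(Z_L + Z_0) = (28 − j70)/(450 − j70)
|Γ| = 75.4/455 = 0.166
VSWR = (1 + |Γ|)/(1 − |Γ|) = 1.17/0.834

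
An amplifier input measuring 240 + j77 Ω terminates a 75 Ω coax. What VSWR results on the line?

Γ = (Z_L − Z_0)/(Z_L + Z_0) = (165 + j77)/(315 + j77)
|Γ| = 182/324 = 0.562
VSWR = (1 + |Γ|)/(1 − |Γ|) = 1.56/0.438

VSWR ≈ 3.56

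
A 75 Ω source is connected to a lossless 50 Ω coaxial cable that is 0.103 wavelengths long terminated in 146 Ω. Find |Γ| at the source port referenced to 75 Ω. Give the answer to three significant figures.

βl = 2π × 0.103 = 37.1°
tan(βl) = 0.756
Z_in = Z_0·(Z_L + jZ_0·tanβl)/(Z_0 + jZ_L·tanβl) = 39.1 − j48.5 Ω
Γ_s = (Z_in − Z_s)/(Z_in + Z_s) = (-35.9 − j48.5)/(114 − j48.5), |Γ_s| = 0.487

|Γ| ≈ 0.487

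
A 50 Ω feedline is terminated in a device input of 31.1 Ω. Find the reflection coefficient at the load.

Γ = (Z_L − Z_0)/(Z_L + Z_0) = (31.1 − 50)/(31.1 + 50) = -18.9/81.1

Γ = -0.233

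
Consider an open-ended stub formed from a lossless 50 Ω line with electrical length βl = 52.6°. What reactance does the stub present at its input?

tan(βl) = 1.31
For an open-ended stub, Z_in = −jZ_0·cot(βl) = −jZ_0/tan(βl)

X_in ≈ -38.2 Ω (capacitive)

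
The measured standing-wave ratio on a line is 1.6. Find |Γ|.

|Γ| = (S − 1)/(S + 1) = (1.6 − 1)/(1.6 + 1) = 0.6/2.6

|Γ| ≈ 0.231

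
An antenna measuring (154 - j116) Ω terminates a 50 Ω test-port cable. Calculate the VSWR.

Γ = (Z_L − Z_0)/(Z_L + Z_0) = (104 − j116)/(204 − j116)
|Γ| = 156/235 = 0.664
VSWR = (1 + |Γ|)/(1 − |Γ|) = 1.66/0.336

VSWR ≈ 4.95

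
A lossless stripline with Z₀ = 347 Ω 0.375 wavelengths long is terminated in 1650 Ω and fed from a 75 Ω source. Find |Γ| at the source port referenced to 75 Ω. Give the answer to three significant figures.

|Γ| ≈ 0.845

βl = 2π × 0.375 = 135°
tan(βl) = -1
Z_in = Z_0·(Z_L + jZ_0·tanβl)/(Z_0 + jZ_L·tanβl) = 140 + j318 Ω
Γ_s = (Z_in − Z_s)/(Z_in + Z_s) = (64.8 + j318)/(215 + j318), |Γ_s| = 0.845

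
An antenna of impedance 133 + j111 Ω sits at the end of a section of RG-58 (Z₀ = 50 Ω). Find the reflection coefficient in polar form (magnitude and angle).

Γ = (Z_L − Z_0)/(Z_L + Z_0) = (83 + j111)/(183 + j111)
|Γ| = 139/214 = 0.648

Γ ≈ 0.648 ∠ 22°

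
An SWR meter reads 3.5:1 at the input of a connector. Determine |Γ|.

|Γ| = (S − 1)/(S + 1) = (3.5 − 1)/(3.5 + 1) = 2.5/4.5

|Γ| ≈ 0.556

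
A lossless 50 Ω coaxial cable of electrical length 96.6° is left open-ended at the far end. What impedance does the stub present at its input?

tan(βl) = -8.64
For an open-ended stub, Z_in = −jZ_0·cot(βl) = −jZ_0/tan(βl)

Z_in ≈ +j5.79 Ω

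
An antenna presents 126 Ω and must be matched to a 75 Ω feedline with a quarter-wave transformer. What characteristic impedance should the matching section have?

Z_qwt ≈ 97.2 Ω

Z_qwt = √(Z_0·R_L) = √(75 × 126) = √9450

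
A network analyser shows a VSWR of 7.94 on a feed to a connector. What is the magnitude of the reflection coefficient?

|Γ| = (S − 1)/(S + 1) = (7.94 − 1)/(7.94 + 1) = 6.94/8.94

|Γ| ≈ 0.776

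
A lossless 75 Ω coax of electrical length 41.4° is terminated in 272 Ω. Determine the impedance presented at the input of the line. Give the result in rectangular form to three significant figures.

tan(βl) = tan(41.4°) = 0.882
Z_in = Z_0·(Z_L + jZ_0·tanβl)/(Z_0 + jZ_L·tanβl)
     = 75·(272 + j66.1)/(75 + j240)

Z_in ≈ 43.1 − j71.6 Ω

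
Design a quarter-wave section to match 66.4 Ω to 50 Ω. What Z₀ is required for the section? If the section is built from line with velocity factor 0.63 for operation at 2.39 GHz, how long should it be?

Z_qwt = √(Z_0·R_L) = √(50 × 66.4) = √3320
λ = 0.63·c/f = 0.0791 m, so l = λ/4 = 0.0198 m

Z_qwt ≈ 57.6 Ω; length ≈ 1.98 cm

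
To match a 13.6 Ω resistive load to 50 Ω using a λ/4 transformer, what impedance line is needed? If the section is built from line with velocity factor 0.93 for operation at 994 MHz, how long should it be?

Z_qwt = √(Z_0·R_L) = √(50 × 13.6) = √680
λ = 0.93·c/f = 0.281 m, so l = λ/4 = 0.0702 m

Z_qwt ≈ 26.1 Ω; length ≈ 7.02 cm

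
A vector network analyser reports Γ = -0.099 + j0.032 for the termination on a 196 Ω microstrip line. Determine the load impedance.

Z_L ≈ 160 + j10.4 Ω

Z_L = Z_0·(1 + Γ)/(1 − Γ) = 196·(0.901 + j0.032)/(1.1 − j0.032)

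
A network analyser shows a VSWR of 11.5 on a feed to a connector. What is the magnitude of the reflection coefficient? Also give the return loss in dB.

|Γ| = (S − 1)/(S + 1) = (11.5 − 1)/(11.5 + 1) = 10.5/12.5
RL = −20·log₁₀|Γ| = −20·log₁₀(0.84)

|Γ| ≈ 0.84; return loss ≈ 1.51 dB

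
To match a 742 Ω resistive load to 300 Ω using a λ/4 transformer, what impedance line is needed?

Z_qwt ≈ 472 Ω

Z_qwt = √(Z_0·R_L) = √(300 × 742) = √222600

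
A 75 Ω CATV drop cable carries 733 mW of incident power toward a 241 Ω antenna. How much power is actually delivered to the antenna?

P_delivered ≈ 531 mW

Γ = (241 − 75)/(241 + 75) = 0.525
|Γ|² = 0.276
P_refl = |Γ|²·P_inc = 202 mW, P_del = (1 − |Γ|²)·P_inc = 531 mW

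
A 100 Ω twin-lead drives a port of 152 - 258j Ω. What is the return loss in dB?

Γ = (52 − j258)/(252 − j258), |Γ| = 0.73
RL = −20·log₁₀|Γ| = −20·log₁₀(0.73)

RL ≈ 2.74 dB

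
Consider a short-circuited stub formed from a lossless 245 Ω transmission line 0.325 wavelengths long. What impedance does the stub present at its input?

Z_in ≈ −j481 Ω

βl = 2π × 0.325 = 117°
tan(βl) = -1.96
For a short-circuited stub, Z_in = jZ_0·tan(βl)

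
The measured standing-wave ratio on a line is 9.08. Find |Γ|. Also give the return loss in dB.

|Γ| ≈ 0.802; return loss ≈ 1.92 dB

|Γ| = (S − 1)/(S + 1) = (9.08 − 1)/(9.08 + 1) = 8.08/10.1
RL = −20·log₁₀|Γ| = −20·log₁₀(0.802)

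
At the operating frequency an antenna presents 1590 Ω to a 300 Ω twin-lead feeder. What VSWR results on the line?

VSWR ≈ 5.3

For a purely resistive load, VSWR = R_L/Z_0 or Z_0/R_L (whichever > 1) = 1590/300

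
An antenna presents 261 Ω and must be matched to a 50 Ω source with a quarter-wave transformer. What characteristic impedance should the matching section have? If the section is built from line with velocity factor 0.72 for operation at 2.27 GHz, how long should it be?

Z_qwt ≈ 114 Ω; length ≈ 2.38 cm

Z_qwt = √(Z_0·R_L) = √(50 × 261) = √13050
λ = 0.72·c/f = 0.0952 m, so l = λ/4 = 0.0238 m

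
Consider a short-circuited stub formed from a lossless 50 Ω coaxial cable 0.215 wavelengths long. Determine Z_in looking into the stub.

Z_in ≈ +j224 Ω

βl = 2π × 0.215 = 77.4°
tan(βl) = 4.47
For a short-circuited stub, Z_in = jZ_0·tan(βl)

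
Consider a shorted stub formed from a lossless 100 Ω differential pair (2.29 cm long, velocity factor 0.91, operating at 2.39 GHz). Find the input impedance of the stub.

λ = v/f = 0.91·c / 2.39 GHz = 0.114 m
βl = 2π·l/λ = 2π × 0.2 = 72.2°
tan(βl) = 3.11
For a shorted stub, Z_in = jZ_0·tan(βl)

Z_in ≈ +j311 Ω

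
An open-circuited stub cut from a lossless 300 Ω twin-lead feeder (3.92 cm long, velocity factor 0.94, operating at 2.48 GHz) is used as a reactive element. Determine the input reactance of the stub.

X_in ≈ 203 Ω (inductive)

λ = v/f = 0.94·c / 2.48 GHz = 0.114 m
βl = 2π·l/λ = 2π × 0.345 = 124°
tan(βl) = -1.48
For an open-circuited stub, Z_in = −jZ_0·cot(βl) = −jZ_0/tan(βl)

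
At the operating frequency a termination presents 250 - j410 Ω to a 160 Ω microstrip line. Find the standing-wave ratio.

Γ = (Z_L − Z_0)/(Z_L + Z_0) = (90 − j410)/(410 − j410)
|Γ| = 420/580 = 0.724
VSWR = (1 + |Γ|)/(1 − |Γ|) = 1.72/0.276

VSWR ≈ 6.24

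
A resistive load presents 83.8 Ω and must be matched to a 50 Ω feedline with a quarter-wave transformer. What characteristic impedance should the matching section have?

Z_qwt ≈ 64.7 Ω

Z_qwt = √(Z_0·R_L) = √(50 × 83.8) = √4190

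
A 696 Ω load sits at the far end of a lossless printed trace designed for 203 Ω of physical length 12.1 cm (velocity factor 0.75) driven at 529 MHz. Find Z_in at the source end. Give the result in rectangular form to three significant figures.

λ = v/f = 0.75·c / 529 MHz = 0.425 m
βl = 2π·l/λ = 2π × 0.284 = 102°
tan(βl) = tan(102°) = -4.54
Z_in = Z_0·(Z_L + jZ_0·tanβl)/(Z_0 + jZ_L·tanβl)
     = 203·(696 − j922)/(203 − j3160)

Z_in ≈ 61.8 + j40.7 Ω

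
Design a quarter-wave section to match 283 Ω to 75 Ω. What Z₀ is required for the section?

Z_qwt ≈ 146 Ω

Z_qwt = √(Z_0·R_L) = √(75 × 283) = √21220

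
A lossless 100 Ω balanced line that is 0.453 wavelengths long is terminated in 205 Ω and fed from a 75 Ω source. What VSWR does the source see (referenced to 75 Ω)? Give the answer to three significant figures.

VSWR ≈ 2.64

βl = 2π × 0.453 = 163°
tan(βl) = -0.304
Z_in = Z_0·(Z_L + jZ_0·tanβl)/(Z_0 + jZ_L·tanβl) = 161 + j70.1 Ω
Γ_s = (Z_in − Z_s)/(Z_in + Z_s) = (86.3 + j70.1)/(236 + j70.1), |Γ_s| = 0.451
VSWR = (1 + |Γ_s|)/(1 − |Γ_s|)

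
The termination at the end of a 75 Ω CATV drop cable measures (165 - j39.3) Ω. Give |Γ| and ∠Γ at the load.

Γ ≈ 0.404 ∠ -14.3°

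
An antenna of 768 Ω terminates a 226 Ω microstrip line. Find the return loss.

Γ = (768 − 226)/(768 + 226) = 0.545
RL = −20·log₁₀|Γ| = −20·log₁₀(0.545)

RL ≈ 5.27 dB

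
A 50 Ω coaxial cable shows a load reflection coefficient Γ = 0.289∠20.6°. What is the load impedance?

Z_L ≈ 84.5 + j18.7 Ω

Z_L = Z_0·(1 + Γ)/(1 − Γ) = 50·(1.27 + j0.102)/(0.729 − j0.102)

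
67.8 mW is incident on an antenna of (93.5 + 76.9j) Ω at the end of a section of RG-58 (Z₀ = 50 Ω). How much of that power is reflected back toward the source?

|Γ| = |(43.5 + j76.9)/(143.5 + j76.9)| = 0.543
|Γ|² = 0.294
P_refl = |Γ|²·P_inc = 20 mW, P_del = (1 − |Γ|²)·P_inc = 47.8 mW

P_reflected ≈ 20 mW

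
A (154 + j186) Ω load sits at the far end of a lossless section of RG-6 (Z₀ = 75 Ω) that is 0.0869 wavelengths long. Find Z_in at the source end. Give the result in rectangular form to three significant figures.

βl = 2π × 0.0869 = 31.3°
tan(βl) = tan(31.3°) = 0.608
Z_in = Z_0·(Z_L + jZ_0·tanβl)/(Z_0 + jZ_L·tanβl)
     = 75·(154 + j232)/(-38 + j93.6)

Z_in ≈ 116 − j171 Ω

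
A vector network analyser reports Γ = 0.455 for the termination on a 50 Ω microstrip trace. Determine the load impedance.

Z_L = Z_0·(1 + Γ)/(1 − Γ) = 50·(1.46)/(0.545)

Z_L ≈ 133 Ω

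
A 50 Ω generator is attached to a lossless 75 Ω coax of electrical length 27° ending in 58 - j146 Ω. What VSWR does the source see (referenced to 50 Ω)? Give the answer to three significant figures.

tan(βl) = 0.51
Z_in = Z_0·(Z_L + jZ_0·tanβl)/(Z_0 + jZ_L·tanβl) = 17.7 − j57.6 Ω
Γ_s = (Z_in − Z_s)/(Z_in + Z_s) = (-32.3 − j57.6)/(67.7 − j57.6), |Γ_s| = 0.743
VSWR = (1 + |Γ_s|)/(1 − |Γ_s|)

VSWR ≈ 6.78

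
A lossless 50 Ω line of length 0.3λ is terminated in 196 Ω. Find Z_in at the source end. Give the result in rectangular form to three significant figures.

Z_in ≈ 14 + j15.1 Ω

βl = 2π × 0.3 = 108°
tan(βl) = tan(108°) = -3.08
Z_in = Z_0·(Z_L + jZ_0·tanβl)/(Z_0 + jZ_L·tanβl)
     = 50·(196 − j154)/(50 − j603)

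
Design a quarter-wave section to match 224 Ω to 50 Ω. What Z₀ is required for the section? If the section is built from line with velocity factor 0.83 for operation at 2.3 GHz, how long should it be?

Z_qwt ≈ 106 Ω; length ≈ 2.71 cm

Z_qwt = √(Z_0·R_L) = √(50 × 224) = √11200
λ = 0.83·c/f = 0.108 m, so l = λ/4 = 0.0271 m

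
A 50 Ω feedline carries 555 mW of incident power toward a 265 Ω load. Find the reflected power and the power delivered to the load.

Γ = (265 − 50)/(265 + 50) = 0.683
|Γ|² = 0.466
P_refl = |Γ|²·P_inc = 259 mW, P_del = (1 − |Γ|²)·P_inc = 296 mW

P_reflected ≈ 259 mW; P_delivered ≈ 296 mW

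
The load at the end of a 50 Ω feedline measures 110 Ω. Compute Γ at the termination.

Γ = 0.375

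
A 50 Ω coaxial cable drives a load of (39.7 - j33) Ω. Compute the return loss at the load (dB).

Γ = (-10.3 − j33)/(89.7 − j33), |Γ| = 0.362
RL = −20·log₁₀|Γ| = −20·log₁₀(0.362)

RL ≈ 8.83 dB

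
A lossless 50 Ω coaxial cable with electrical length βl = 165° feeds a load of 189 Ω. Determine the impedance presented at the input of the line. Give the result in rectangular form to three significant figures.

Z_in ≈ 100 + j87.9 Ω

tan(βl) = tan(165°) = -0.268
Z_in = Z_0·(Z_L + jZ_0·tanβl)/(Z_0 + jZ_L·tanβl)
     = 50·(189 − j13.4)/(50 − j50.6)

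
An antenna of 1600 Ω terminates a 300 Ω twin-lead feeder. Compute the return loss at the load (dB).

RL ≈ 3.3 dB

Γ = (1600 − 300)/(1600 + 300) = 0.684
RL = −20·log₁₀|Γ| = −20·log₁₀(0.684)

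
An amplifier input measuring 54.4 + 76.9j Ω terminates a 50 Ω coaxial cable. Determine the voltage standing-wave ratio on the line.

Γ = (Z_L − Z_0)/(Z_L + Z_0) = (4.4 + j76.9)/(104.4 + j76.9)
|Γ| = 77/130 = 0.594
VSWR = (1 + |Γ|)/(1 − |Γ|) = 1.59/0.406

VSWR ≈ 3.93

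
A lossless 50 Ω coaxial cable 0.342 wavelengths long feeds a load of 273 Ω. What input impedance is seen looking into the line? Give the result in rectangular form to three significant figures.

βl = 2π × 0.342 = 123°
tan(βl) = tan(123°) = -1.53
Z_in = Z_0·(Z_L + jZ_0·tanβl)/(Z_0 + jZ_L·tanβl)
     = 50·(273 − j76.6)/(50 − j418)

Z_in ≈ 12.9 + j31.1 Ω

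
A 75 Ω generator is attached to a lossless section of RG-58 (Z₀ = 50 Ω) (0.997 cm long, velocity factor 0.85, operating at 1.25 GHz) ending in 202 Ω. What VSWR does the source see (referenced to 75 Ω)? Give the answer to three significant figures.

VSWR ≈ 3.02

λ = v/f = 0.85·c / 1.25 GHz = 0.204 m
βl = 2π·l/λ = 2π × 0.0489 = 17.6°
tan(βl) = 0.317
Z_in = Z_0·(Z_L + jZ_0·tanβl)/(Z_0 + jZ_L·tanβl) = 84.2 − j92 Ω
Γ_s = (Z_in − Z_s)/(Z_in + Z_s) = (9.17 − j92)/(159 − j92), |Γ_s| = 0.503
VSWR = (1 + |Γ_s|)/(1 − |Γ_s|)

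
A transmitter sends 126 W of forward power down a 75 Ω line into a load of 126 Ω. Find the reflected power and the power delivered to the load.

P_reflected ≈ 8.11 W; P_delivered ≈ 118 W

Γ = (126 − 75)/(126 + 75) = 0.254
|Γ|² = 0.0644
P_refl = |Γ|²·P_inc = 8.11 W, P_del = (1 − |Γ|²)·P_inc = 118 W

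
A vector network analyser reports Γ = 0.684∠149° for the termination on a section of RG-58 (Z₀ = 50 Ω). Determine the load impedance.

Z_L ≈ 10.1 + j13.3 Ω

Z_L = Z_0·(1 + Γ)/(1 − Γ) = 50·(0.414 + j0.352)/(1.59 − j0.352)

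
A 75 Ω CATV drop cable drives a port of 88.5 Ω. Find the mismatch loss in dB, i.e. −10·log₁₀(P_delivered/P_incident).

mismatch loss ≈ 0.0297 dB

Γ = (88.5 − 75)/(88.5 + 75) = 0.0826
|Γ|² = 0.00682, so P_del/P_inc = 1 − |Γ|² = 0.993
ML = −10·log₁₀(1 − |Γ|²)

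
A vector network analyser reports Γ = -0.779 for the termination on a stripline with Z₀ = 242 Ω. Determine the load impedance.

Z_L = Z_0·(1 + Γ)/(1 − Γ) = 242·(0.221)/(1.78)

Z_L ≈ 30.1 Ω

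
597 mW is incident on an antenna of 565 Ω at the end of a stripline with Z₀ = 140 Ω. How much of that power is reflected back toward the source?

Γ = (565 − 140)/(565 + 140) = 0.603
|Γ|² = 0.363
P_refl = |Γ|²·P_inc = 217 mW, P_del = (1 − |Γ|²)·P_inc = 380 mW

P_reflected ≈ 217 mW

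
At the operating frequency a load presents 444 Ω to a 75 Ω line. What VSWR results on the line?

Γ = (444 − 75)/(444 + 75) = 0.711
VSWR = (1 + 0.711)/(1 − 0.711)

VSWR ≈ 5.92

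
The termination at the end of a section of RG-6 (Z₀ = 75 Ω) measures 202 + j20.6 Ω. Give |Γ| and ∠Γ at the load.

Γ = (Z_L − Z_0)/(Z_L + Z_0) = (127 + j20.6)/(277 + j20.6)
|Γ| = 129/278 = 0.463

Γ ≈ 0.463 ∠ 4.96°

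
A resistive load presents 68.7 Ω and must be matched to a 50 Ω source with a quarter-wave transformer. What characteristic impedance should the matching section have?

Z_qwt ≈ 58.6 Ω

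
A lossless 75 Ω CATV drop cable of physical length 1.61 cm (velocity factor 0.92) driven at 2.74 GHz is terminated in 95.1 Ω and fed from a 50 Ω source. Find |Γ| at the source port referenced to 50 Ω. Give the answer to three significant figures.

λ = v/f = 0.92·c / 2.74 GHz = 0.101 m
βl = 2π·l/λ = 2π × 0.16 = 57.5°
tan(βl) = 1.57
Z_in = Z_0·(Z_L + jZ_0·tanβl)/(Z_0 + jZ_L·tanβl) = 66.4 − j14.4 Ω
Γ_s = (Z_in − Z_s)/(Z_in + Z_s) = (16.4 − j14.4)/(116 − j14.4), |Γ_s| = 0.186

|Γ| ≈ 0.186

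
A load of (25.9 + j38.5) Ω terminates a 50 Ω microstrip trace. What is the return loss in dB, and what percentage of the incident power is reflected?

Γ = (-24.1 + j38.5)/(75.9 + j38.5), |Γ| = 0.534
RL = −20·log₁₀(0.534) = 5.45 dB
P_refl/P_inc = |Γ|² = 0.285

RL ≈ 5.45 dB; 28.5% of incident power reflected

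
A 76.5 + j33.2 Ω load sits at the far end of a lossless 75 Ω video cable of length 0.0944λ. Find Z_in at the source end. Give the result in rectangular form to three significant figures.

Z_in ≈ 115 + j6.39 Ω

βl = 2π × 0.0944 = 34°
tan(βl) = tan(34°) = 0.674
Z_in = Z_0·(Z_L + jZ_0·tanβl)/(Z_0 + jZ_L·tanβl)
     = 75·(76.5 + j83.8)/(52.6 + j51.6)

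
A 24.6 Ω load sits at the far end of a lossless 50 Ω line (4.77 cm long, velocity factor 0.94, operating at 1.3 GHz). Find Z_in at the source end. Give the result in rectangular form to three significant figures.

Z_in ≈ 91.5 + j26 Ω

λ = v/f = 0.94·c / 1.3 GHz = 0.217 m
βl = 2π·l/λ = 2π × 0.22 = 79.2°
tan(βl) = tan(79.2°) = 5.22
Z_in = Z_0·(Z_L + jZ_0·tanβl)/(Z_0 + jZ_L·tanβl)
     = 50·(24.6 + j261)/(50 + j128)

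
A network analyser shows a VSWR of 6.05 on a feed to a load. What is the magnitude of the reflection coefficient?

|Γ| ≈ 0.716

|Γ| = (S − 1)/(S + 1) = (6.05 − 1)/(6.05 + 1) = 5.05/7.05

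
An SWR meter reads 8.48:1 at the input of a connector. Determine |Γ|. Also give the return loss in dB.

|Γ| ≈ 0.789; return loss ≈ 2.06 dB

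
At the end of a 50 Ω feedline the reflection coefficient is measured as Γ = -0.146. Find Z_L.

Z_L = Z_0·(1 + Γ)/(1 − Γ) = 50·(0.854)/(1.15)

Z_L ≈ 37.3 Ω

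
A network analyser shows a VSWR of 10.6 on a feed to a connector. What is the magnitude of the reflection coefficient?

|Γ| = (S − 1)/(S + 1) = (10.6 − 1)/(10.6 + 1) = 9.6/11.6

|Γ| ≈ 0.828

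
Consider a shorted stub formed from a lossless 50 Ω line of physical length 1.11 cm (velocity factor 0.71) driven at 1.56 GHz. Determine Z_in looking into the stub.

λ = v/f = 0.71·c / 1.56 GHz = 0.137 m
βl = 2π·l/λ = 2π × 0.0813 = 29.3°
tan(βl) = 0.56
For a shorted stub, Z_in = jZ_0·tan(βl)

Z_in ≈ +j28 Ω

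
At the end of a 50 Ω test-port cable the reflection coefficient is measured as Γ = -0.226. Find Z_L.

Z_L = Z_0·(1 + Γ)/(1 − Γ) = 50·(0.774)/(1.23)

Z_L ≈ 31.6 Ω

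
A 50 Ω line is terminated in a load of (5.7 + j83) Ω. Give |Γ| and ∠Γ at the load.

Γ ≈ 0.941 ∠ 62°

Γ = (Z_L − Z_0)/(Z_L + Z_0) = (-44.3 + j83)/(55.7 + j83)
|Γ| = 94.1/100 = 0.941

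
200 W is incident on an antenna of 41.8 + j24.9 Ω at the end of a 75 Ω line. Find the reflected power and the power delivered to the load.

P_reflected ≈ 24.2 W; P_delivered ≈ 176 W

|Γ| = |(-33.2 + j24.9)/(116.8 + j24.9)| = 0.347
|Γ|² = 0.121
P_refl = |Γ|²·P_inc = 24.2 W, P_del = (1 − |Γ|²)·P_inc = 176 W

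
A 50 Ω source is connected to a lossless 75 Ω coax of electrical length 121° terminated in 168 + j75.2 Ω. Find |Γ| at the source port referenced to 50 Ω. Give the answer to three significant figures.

|Γ| ≈ 0.369

tan(βl) = -1.66
Z_in = Z_0·(Z_L + jZ_0·tanβl)/(Z_0 + jZ_L·tanβl) = 30.1 + j23.5 Ω
Γ_s = (Z_in − Z_s)/(Z_in + Z_s) = (-19.9 + j23.5)/(80.1 + j23.5), |Γ_s| = 0.369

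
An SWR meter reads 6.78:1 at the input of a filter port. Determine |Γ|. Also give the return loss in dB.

|Γ| ≈ 0.743; return loss ≈ 2.58 dB

|Γ| = (S − 1)/(S + 1) = (6.78 − 1)/(6.78 + 1) = 5.78/7.78
RL = −20·log₁₀|Γ| = −20·log₁₀(0.743)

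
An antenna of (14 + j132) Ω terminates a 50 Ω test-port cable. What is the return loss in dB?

RL ≈ 0.605 dB

Γ = (-36 + j132)/(64 + j132), |Γ| = 0.933
RL = −20·log₁₀|Γ| = −20·log₁₀(0.933)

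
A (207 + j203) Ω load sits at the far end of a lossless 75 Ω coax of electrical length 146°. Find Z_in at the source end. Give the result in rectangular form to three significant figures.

Z_in ≈ 26.3 + j71.3 Ω

tan(βl) = tan(146°) = -0.675
Z_in = Z_0·(Z_L + jZ_0·tanβl)/(Z_0 + jZ_L·tanβl)
     = 75·(207 + j152)/(212 − j140)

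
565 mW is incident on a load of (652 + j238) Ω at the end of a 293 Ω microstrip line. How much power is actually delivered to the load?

P_delivered ≈ 455 mW

|Γ| = |(359 + j238)/(945 + j238)| = 0.442
|Γ|² = 0.195
P_refl = |Γ|²·P_inc = 110 mW, P_del = (1 − |Γ|²)·P_inc = 455 mW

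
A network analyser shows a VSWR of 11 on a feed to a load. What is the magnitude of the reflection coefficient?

|Γ| = (S − 1)/(S + 1) = (11 − 1)/(11 + 1) = 10/12

|Γ| ≈ 0.833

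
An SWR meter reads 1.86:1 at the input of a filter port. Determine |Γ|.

|Γ| ≈ 0.301

|Γ| = (S − 1)/(S + 1) = (1.86 − 1)/(1.86 + 1) = 0.86/2.86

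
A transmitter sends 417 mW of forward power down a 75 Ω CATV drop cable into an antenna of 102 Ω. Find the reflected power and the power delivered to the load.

P_reflected ≈ 9.7 mW; P_delivered ≈ 407 mW

Γ = (102 − 75)/(102 + 75) = 0.153
|Γ|² = 0.0233
P_refl = |Γ|²·P_inc = 9.7 mW, P_del = (1 − |Γ|²)·P_inc = 407 mW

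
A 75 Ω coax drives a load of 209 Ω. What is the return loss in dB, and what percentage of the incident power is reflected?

Γ = (209 − 75)/(209 + 75) = 0.472
RL = −20·log₁₀(0.472) = 6.52 dB
P_refl/P_inc = |Γ|² = 0.223

RL ≈ 6.52 dB; 22.3% of incident power reflected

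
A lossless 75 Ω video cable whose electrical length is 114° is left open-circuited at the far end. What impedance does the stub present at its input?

tan(βl) = -2.25
For an open-circuited stub, Z_in = −jZ_0·cot(βl) = −jZ_0/tan(βl)

Z_in ≈ +j33.4 Ω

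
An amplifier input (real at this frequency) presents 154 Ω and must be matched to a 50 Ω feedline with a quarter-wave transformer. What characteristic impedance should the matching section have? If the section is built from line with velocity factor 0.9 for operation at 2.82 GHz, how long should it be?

Z_qwt = √(Z_0·R_L) = √(50 × 154) = √7700
λ = 0.9·c/f = 0.0957 m, so l = λ/4 = 0.0239 m

Z_qwt ≈ 87.7 Ω; length ≈ 2.39 cm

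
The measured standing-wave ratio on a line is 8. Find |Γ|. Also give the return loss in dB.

|Γ| ≈ 0.778; return loss ≈ 2.18 dB

|Γ| = (S − 1)/(S + 1) = (8 − 1)/(8 + 1) = 7/9
RL = −20·log₁₀|Γ| = −20·log₁₀(0.778)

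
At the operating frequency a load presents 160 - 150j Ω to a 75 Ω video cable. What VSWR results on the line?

Γ = (Z_L − Z_0)/(Z_L + Z_0) = (85 − j150)/(235 − j150)
|Γ| = 172/279 = 0.618
VSWR = (1 + |Γ|)/(1 − |Γ|) = 1.62/0.382

VSWR ≈ 4.24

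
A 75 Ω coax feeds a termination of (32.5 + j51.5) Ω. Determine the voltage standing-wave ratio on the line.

Γ = (Z_L − Z_0)/(Z_L + Z_0) = (-42.5 + j51.5)/(107.5 + j51.5)
|Γ| = 66.8/119 = 0.56
VSWR = (1 + |Γ|)/(1 − |Γ|) = 1.56/0.44

VSWR ≈ 3.55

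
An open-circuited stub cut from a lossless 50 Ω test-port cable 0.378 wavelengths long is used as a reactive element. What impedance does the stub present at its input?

βl = 2π × 0.378 = 136°
tan(βl) = -0.963
For an open-circuited stub, Z_in = −jZ_0·cot(βl) = −jZ_0/tan(βl)

Z_in ≈ +j51.9 Ω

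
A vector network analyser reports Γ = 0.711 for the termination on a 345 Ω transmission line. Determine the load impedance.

Z_L = Z_0·(1 + Γ)/(1 − Γ) = 345·(1.71)/(0.289)

Z_L ≈ 2040 Ω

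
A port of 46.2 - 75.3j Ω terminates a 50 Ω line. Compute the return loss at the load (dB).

Γ = (-3.8 − j75.3)/(96.2 − j75.3), |Γ| = 0.617
RL = −20·log₁₀|Γ| = −20·log₁₀(0.617)

RL ≈ 4.19 dB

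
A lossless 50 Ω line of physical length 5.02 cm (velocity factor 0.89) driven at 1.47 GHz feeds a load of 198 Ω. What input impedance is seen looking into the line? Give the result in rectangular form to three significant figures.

Z_in ≈ 13 + j7.82 Ω

λ = v/f = 0.89·c / 1.47 GHz = 0.182 m
βl = 2π·l/λ = 2π × 0.276 = 99.5°
tan(βl) = tan(99.5°) = -5.98
Z_in = Z_0·(Z_L + jZ_0·tanβl)/(Z_0 + jZ_L·tanβl)
     = 50·(198 − j299)/(50 − j1180)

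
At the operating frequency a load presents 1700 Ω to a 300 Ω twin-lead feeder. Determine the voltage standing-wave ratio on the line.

Γ = (1700 − 300)/(1700 + 300) = 0.7
VSWR = (1 + 0.7)/(1 − 0.7)

VSWR ≈ 5.67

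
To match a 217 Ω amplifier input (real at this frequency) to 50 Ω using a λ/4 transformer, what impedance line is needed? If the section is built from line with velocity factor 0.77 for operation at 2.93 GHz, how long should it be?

Z_qwt = √(Z_0·R_L) = √(50 × 217) = √10850
λ = 0.77·c/f = 0.0788 m, so l = λ/4 = 0.0197 m

Z_qwt ≈ 104 Ω; length ≈ 1.97 cm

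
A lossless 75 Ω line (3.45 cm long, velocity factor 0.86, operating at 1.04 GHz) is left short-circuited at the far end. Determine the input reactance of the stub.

X_in ≈ 89.6 Ω (inductive)

λ = v/f = 0.86·c / 1.04 GHz = 0.248 m
βl = 2π·l/λ = 2π × 0.139 = 50.1°
tan(βl) = 1.19
For a short-circuited stub, Z_in = jZ_0·tan(βl)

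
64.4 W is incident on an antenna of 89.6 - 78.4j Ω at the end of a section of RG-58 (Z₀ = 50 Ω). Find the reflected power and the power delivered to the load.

|Γ| = |(39.6 − j78.4)/(139.6 − j78.4)| = 0.549
|Γ|² = 0.301
P_refl = |Γ|²·P_inc = 19.4 W, P_del = (1 − |Γ|²)·P_inc = 45 W

P_reflected ≈ 19.4 W; P_delivered ≈ 45 W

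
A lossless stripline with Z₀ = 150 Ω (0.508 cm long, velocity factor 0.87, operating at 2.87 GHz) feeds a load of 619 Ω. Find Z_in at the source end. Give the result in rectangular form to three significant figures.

Z_in ≈ 214 − j268 Ω

λ = v/f = 0.87·c / 2.87 GHz = 0.0909 m
βl = 2π·l/λ = 2π × 0.0559 = 20.1°
tan(βl) = tan(20.1°) = 0.366
Z_in = Z_0·(Z_L + jZ_0·tanβl)/(Z_0 + jZ_L·tanβl)
     = 150·(619 + j54.9)/(150 + j227)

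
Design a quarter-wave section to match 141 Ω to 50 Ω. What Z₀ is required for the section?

Z_qwt ≈ 84 Ω

Z_qwt = √(Z_0·R_L) = √(50 × 141) = √7050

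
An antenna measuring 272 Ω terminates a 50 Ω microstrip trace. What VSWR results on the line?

Γ = (272 − 50)/(272 + 50) = 0.689
VSWR = (1 + 0.689)/(1 − 0.689)

VSWR ≈ 5.44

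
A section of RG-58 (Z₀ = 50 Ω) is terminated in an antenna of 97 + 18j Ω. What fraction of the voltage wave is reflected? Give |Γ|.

|Γ| ≈ 0.34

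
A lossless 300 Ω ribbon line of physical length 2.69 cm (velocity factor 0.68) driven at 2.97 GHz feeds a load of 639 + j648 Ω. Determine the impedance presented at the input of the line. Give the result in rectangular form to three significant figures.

λ = v/f = 0.68·c / 2.97 GHz = 0.0687 m
βl = 2π·l/λ = 2π × 0.392 = 141°
tan(βl) = tan(141°) = -0.81
Z_in = Z_0·(Z_L + jZ_0·tanβl)/(Z_0 + jZ_L·tanβl)
     = 300·(639 + j405)/(825 − j518)

Z_in ≈ 100 + j210 Ω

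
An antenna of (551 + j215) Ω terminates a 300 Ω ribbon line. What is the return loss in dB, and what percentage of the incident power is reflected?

Γ = (251 + j215)/(851 + j215), |Γ| = 0.377
RL = −20·log₁₀(0.377) = 8.48 dB
P_refl/P_inc = |Γ|² = 0.142

RL ≈ 8.48 dB; 14.2% of incident power reflected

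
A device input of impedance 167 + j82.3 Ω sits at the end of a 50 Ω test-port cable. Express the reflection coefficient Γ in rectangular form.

Γ ≈ 0.597 + j0.153

Γ = (Z_L − Z_0)/(Z_L + Z_0) = (117 + j82.3)/(217 + j82.3)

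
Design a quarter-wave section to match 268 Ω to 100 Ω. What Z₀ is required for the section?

Z_qwt = √(Z_0·R_L) = √(100 × 268) = √26800

Z_qwt ≈ 164 Ω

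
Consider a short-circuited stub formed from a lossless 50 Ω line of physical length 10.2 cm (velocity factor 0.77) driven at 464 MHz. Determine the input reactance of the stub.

λ = v/f = 0.77·c / 464 MHz = 0.498 m
βl = 2π·l/λ = 2π × 0.205 = 73.8°
tan(βl) = 3.43
For a short-circuited stub, Z_in = jZ_0·tan(βl)

X_in ≈ 172 Ω (inductive)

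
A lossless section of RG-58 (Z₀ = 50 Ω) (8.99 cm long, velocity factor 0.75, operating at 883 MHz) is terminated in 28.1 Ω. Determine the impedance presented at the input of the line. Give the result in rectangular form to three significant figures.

λ = v/f = 0.75·c / 883 MHz = 0.255 m
βl = 2π·l/λ = 2π × 0.353 = 127°
tan(βl) = tan(127°) = -1.33
Z_in = Z_0·(Z_L + jZ_0·tanβl)/(Z_0 + jZ_L·tanβl)
     = 50·(28.1 − j66.3)/(50 − j37.3)

Z_in ≈ 49.8 − j29.2 Ω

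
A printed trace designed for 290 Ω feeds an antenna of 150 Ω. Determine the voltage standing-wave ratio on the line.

VSWR ≈ 1.93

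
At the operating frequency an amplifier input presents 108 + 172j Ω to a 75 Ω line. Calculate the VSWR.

VSWR ≈ 5.61

Γ = (Z_L − Z_0)/(Z_L + Z_0) = (33 + j172)/(183 + j172)
|Γ| = 175/251 = 0.697
VSWR = (1 + |Γ|)/(1 − |Γ|) = 1.7/0.303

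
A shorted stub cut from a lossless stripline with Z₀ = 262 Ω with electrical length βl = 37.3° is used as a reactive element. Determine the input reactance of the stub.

tan(βl) = 0.762
For a shorted stub, Z_in = jZ_0·tan(βl)

X_in ≈ 200 Ω (inductive)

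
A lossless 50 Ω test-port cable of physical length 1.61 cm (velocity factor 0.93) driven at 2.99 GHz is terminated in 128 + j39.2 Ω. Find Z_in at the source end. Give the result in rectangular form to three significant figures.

Z_in ≈ 24.8 − j28.9 Ω

λ = v/f = 0.93·c / 2.99 GHz = 0.0933 m
βl = 2π·l/λ = 2π × 0.173 = 62.1°
tan(βl) = tan(62.1°) = 1.89
Z_in = Z_0·(Z_L + jZ_0·tanβl)/(Z_0 + jZ_L·tanβl)
     = 50·(128 + j134)/(-24.1 + j242)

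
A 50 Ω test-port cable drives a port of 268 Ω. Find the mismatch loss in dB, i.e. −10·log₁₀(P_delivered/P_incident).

Γ = (268 − 50)/(268 + 50) = 0.686
|Γ|² = 0.47, so P_del/P_inc = 1 − |Γ|² = 0.53
ML = −10·log₁₀(1 − |Γ|²)

mismatch loss ≈ 2.76 dB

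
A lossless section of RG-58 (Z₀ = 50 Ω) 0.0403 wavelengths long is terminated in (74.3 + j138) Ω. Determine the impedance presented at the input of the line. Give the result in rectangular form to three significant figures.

Z_in ≈ 345 + j63.5 Ω

βl = 2π × 0.0403 = 14.5°
tan(βl) = tan(14.5°) = 0.259
Z_in = Z_0·(Z_L + jZ_0·tanβl)/(Z_0 + jZ_L·tanβl)
     = 50·(74.3 + j151)/(14.3 + j19.2)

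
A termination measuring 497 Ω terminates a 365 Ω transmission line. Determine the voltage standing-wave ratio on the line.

For a purely resistive load, VSWR = R_L/Z_0 or Z_0/R_L (whichever > 1) = 497/365

VSWR ≈ 1.36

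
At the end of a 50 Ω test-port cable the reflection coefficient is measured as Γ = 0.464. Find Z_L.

Z_L ≈ 137 Ω

Z_L = Z_0·(1 + Γ)/(1 − Γ) = 50·(1.46)/(0.536)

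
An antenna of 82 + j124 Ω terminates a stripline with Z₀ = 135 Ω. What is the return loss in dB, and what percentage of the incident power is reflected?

Γ = (-53 + j124)/(217 + j124), |Γ| = 0.54
RL = −20·log₁₀(0.54) = 5.36 dB
P_refl/P_inc = |Γ|² = 0.291

RL ≈ 5.36 dB; 29.1% of incident power reflected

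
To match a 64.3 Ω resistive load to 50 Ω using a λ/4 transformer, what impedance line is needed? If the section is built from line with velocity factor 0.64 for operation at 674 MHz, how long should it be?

Z_qwt = √(Z_0·R_L) = √(50 × 64.3) = √3215
λ = 0.64·c/f = 0.285 m, so l = λ/4 = 0.0712 m

Z_qwt ≈ 56.7 Ω; length ≈ 7.12 cm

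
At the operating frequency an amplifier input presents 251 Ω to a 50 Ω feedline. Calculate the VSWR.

VSWR ≈ 5.02

For a purely resistive load, VSWR = R_L/Z_0 or Z_0/R_L (whichever > 1) = 251/50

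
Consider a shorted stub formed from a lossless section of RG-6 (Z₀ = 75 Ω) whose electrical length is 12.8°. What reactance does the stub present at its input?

tan(βl) = 0.227
For a shorted stub, Z_in = jZ_0·tan(βl)

X_in ≈ 17 Ω (inductive)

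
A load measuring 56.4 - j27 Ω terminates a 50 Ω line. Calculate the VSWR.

Γ = (Z_L − Z_0)/(Z_L + Z_0) = (6.4 − j27)/(106.4 − j27)
|Γ| = 27.7/110 = 0.253
VSWR = (1 + |Γ|)/(1 − |Γ|) = 1.25/0.747

VSWR ≈ 1.68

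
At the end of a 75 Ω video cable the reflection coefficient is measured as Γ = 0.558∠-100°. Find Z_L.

Z_L ≈ 34.3 − j54.8 Ω

Z_L = Z_0·(1 + Γ)/(1 − Γ) = 75·(0.903 − j0.55)/(1.1 + j0.55)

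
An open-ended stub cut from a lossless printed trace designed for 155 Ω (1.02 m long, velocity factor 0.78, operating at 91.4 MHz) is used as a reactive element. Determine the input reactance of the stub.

λ = v/f = 0.78·c / 91.4 MHz = 2.56 m
βl = 2π·l/λ = 2π × 0.398 = 143°
tan(βl) = -0.742
For an open-ended stub, Z_in = −jZ_0·cot(βl) = −jZ_0/tan(βl)

X_in ≈ 209 Ω (inductive)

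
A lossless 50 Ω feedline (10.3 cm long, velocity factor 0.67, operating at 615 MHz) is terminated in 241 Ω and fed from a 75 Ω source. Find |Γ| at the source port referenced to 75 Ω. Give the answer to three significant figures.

λ = v/f = 0.67·c / 615 MHz = 0.327 m
βl = 2π·l/λ = 2π × 0.315 = 113°
tan(βl) = -2.3
Z_in = Z_0·(Z_L + jZ_0·tanβl)/(Z_0 + jZ_L·tanβl) = 12.2 + j20.6 Ω
Γ_s = (Z_in − Z_s)/(Z_in + Z_s) = (-62.8 + j20.6)/(87.2 + j20.6), |Γ_s| = 0.737

|Γ| ≈ 0.737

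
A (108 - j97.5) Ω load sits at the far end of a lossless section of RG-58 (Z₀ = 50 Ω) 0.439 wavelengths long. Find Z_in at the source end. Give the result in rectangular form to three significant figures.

Z_in ≈ 156 + j85.7 Ω

βl = 2π × 0.439 = 158°
tan(βl) = tan(158°) = -0.403
Z_in = Z_0·(Z_L + jZ_0·tanβl)/(Z_0 + jZ_L·tanβl)
     = 50·(108 − j118)/(10.7 − j43.5)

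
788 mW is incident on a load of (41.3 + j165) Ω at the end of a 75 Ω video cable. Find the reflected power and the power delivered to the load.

|Γ| = |(-33.7 + j165)/(116.3 + j165)| = 0.834
|Γ|² = 0.696
P_refl = |Γ|²·P_inc = 548 mW, P_del = (1 − |Γ|²)·P_inc = 240 mW

P_reflected ≈ 548 mW; P_delivered ≈ 240 mW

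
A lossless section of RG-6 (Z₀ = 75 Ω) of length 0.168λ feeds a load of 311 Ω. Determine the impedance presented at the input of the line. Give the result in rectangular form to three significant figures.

Z_in ≈ 23.4 − j39.3 Ω

βl = 2π × 0.168 = 60.5°
tan(βl) = tan(60.5°) = 1.77
Z_in = Z_0·(Z_L + jZ_0·tanβl)/(Z_0 + jZ_L·tanβl)
     = 75·(311 + j132)/(75 + j549)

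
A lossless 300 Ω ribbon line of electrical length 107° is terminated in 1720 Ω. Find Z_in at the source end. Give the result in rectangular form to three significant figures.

Z_in ≈ 57.1 + j88.7 Ω

tan(βl) = tan(107°) = -3.27
Z_in = Z_0·(Z_L + jZ_0·tanβl)/(Z_0 + jZ_L·tanβl)
     = 300·(1720 − j981)/(300 − j5630)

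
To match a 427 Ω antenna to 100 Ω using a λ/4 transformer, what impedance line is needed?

Z_qwt ≈ 207 Ω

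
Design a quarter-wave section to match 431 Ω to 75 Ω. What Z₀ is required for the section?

Z_qwt ≈ 180 Ω

Z_qwt = √(Z_0·R_L) = √(75 × 431) = √32320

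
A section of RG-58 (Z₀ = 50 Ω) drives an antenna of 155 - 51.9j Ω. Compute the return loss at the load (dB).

Γ = (105 − j51.9)/(205 − j51.9), |Γ| = 0.554
RL = −20·log₁₀|Γ| = −20·log₁₀(0.554)

RL ≈ 5.13 dB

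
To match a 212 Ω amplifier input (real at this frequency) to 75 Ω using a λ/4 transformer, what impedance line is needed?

Z_qwt = √(Z_0·R_L) = √(75 × 212) = √15900

Z_qwt ≈ 126 Ω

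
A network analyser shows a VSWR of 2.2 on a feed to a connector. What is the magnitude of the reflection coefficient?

|Γ| = (S − 1)/(S + 1) = (2.2 − 1)/(2.2 + 1) = 1.2/3.2

|Γ| ≈ 0.375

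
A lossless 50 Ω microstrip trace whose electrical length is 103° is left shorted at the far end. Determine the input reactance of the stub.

X_in ≈ -217 Ω (capacitive)

tan(βl) = -4.33
For a shorted stub, Z_in = jZ_0·tan(βl)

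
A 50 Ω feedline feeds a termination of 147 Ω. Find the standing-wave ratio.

For a purely resistive load, VSWR = R_L/Z_0 or Z_0/R_L (whichever > 1) = 147/50

VSWR ≈ 2.94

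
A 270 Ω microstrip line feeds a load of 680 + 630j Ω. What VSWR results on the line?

Γ = (Z_L − Z_0)/(Z_L + Z_0) = (410 + j630)/(950 + j630)
|Γ| = 752/1140 = 0.659
VSWR = (1 + |Γ|)/(1 − |Γ|) = 1.66/0.341

VSWR ≈ 4.87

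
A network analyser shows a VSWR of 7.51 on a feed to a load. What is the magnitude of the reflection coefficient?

|Γ| ≈ 0.765

|Γ| = (S − 1)/(S + 1) = (7.51 − 1)/(7.51 + 1) = 6.51/8.51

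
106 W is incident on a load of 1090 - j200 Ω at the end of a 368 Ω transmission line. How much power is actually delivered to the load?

|Γ| = |(722 − j200)/(1458 − j200)| = 0.509
|Γ|² = 0.259
P_refl = |Γ|²·P_inc = 27.5 W, P_del = (1 − |Γ|²)·P_inc = 78.5 W

P_delivered ≈ 78.5 W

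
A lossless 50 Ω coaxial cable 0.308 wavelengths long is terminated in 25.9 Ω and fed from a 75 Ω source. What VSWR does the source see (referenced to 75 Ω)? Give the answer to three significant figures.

VSWR ≈ 1.58

βl = 2π × 0.308 = 111°
tan(βl) = -2.62
Z_in = Z_0·(Z_L + jZ_0·tanβl)/(Z_0 + jZ_L·tanβl) = 71.7 − j33.7 Ω
Γ_s = (Z_in − Z_s)/(Z_in + Z_s) = (-3.31 − j33.7)/(147 − j33.7), |Γ_s| = 0.225
VSWR = (1 + |Γ_s|)/(1 − |Γ_s|)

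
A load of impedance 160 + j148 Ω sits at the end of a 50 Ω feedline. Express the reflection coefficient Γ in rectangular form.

Γ ≈ 0.682 + j0.224

Γ = (Z_L − Z_0)/(Z_L + Z_0) = (110 + j148)/(210 + j148)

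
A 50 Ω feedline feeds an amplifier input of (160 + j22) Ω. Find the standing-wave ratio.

VSWR ≈ 3.27

Γ = (Z_L − Z_0)/(Z_L + Z_0) = (110 + j22)/(210 + j22)
|Γ| = 112/211 = 0.531
VSWR = (1 + |Γ|)/(1 − |Γ|) = 1.53/0.469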